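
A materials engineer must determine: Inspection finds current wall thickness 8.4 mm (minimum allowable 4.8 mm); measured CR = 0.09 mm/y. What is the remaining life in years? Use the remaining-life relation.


Apply the remaining-life relation: RL = (t_current − t_min) / CR
RL = (8.4 − 4.8) / 0.09 = 3.6 / 0.09 = 40.0 years

40.0 years


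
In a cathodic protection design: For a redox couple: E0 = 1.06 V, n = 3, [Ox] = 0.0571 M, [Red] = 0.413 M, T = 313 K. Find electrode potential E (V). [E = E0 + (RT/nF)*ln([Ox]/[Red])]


Apply the Nernst equation: E = E0 + (RT/nF)*ln([Ox]/[Red])
Step 1: RT/nF = 8.314*313/(3*96485) = 0.00899028 V
Step 2: [Ox]/[Red] = 0.0571/0.413 = 0.138257
Step 3: ln(0.138257) = -1.978641
Step 4: correction = 0.00899028 * -1.978641 = -0.018 V
E = 1.06 + -0.018 = 1.042 V

1.042 V


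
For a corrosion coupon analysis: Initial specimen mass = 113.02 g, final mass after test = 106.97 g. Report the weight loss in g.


Weight loss = initial − final
WL = 113.02 − 106.97 = 6.05 g

6.05 g


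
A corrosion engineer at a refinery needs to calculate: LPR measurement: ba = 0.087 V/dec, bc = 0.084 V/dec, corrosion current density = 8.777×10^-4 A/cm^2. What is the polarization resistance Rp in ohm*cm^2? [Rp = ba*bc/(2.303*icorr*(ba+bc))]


Apply the Stern-Geary equation: Rp = ba*bc / (2.303*icorr*(ba+bc))
ba*bc = 0.087*0.084 = 0.007308
ba+bc = 0.171; 2.303*icorr*(ba+bc) = 2.303*8.777×10^-4*0.171 = 3.4564967×10^-4
Rp = 0.007308 / 3.4564967×10^-4 = 21.1 ohm*cm^2

21.1 ohm*cm^2


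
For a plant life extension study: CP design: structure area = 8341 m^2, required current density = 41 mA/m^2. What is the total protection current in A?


I = area * current density, then convert mA → A (÷1000)
I = 8341 * 41 / 1000 = 341.98 A

341.98 A


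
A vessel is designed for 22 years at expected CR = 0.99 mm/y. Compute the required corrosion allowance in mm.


Corrosion allowance = CR × design life
CA = 0.99 * 22 = 21.78 mm

21.78 mm


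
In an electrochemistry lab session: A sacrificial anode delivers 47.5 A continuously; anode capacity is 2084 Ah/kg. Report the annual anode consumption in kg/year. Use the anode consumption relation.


Annual consumption = current * hours per year / capacity
Rate = 47.5 * 8760 / 2084 = 199.7 kg/year

199.7 kg/year


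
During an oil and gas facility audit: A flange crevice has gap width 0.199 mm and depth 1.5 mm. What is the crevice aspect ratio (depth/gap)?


Aspect ratio = depth / gap
Ratio = 1.5 / 0.199 = 7.5

7.5


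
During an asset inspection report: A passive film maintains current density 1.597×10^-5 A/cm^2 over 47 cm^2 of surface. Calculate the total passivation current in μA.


I = i_pass * A, then convert A → μA (×10^6)
I = 1.597×10^-5 * 47 * 10^6 = 750.59 μA

750.59 μA


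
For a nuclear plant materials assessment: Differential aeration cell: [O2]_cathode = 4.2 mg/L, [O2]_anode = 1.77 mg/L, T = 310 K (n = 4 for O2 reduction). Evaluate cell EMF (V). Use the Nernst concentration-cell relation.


Apply the Nernst concentration-cell relation: E = (RT/nF)*ln(C_cathode/C_anode)
RT/nF = 8.314*310/(4*96485) = 0.00667808 V
ln(4.2/1.77) = 0.8641
E = 0.00667808 * 0.8641 = 0.00577 V

0.00577 V


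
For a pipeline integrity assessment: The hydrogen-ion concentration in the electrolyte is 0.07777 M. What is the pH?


pH = −log10[H+]
pH = −log10(0.07777) = 1.11

1.11


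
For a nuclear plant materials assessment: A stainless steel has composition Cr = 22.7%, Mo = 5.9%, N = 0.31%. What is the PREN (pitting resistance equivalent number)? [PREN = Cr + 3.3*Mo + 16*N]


Apply the PREN formula: PREN = Cr + 3.3*Mo + 16*N
PREN = 22.7 + 3.3*5.9 + 16*0.31
PREN = 22.7 + 19.47 + 4.96 = 47.13

47.13


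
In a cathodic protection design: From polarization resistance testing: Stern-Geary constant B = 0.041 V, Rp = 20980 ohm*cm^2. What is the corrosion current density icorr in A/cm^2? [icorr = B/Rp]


Apply the Stern-Geary relation: icorr = B / Rp
icorr = 0.041 / 20980 = 1.954×10^-6 A/cm^2

1.954×10^-6 A/cm^2


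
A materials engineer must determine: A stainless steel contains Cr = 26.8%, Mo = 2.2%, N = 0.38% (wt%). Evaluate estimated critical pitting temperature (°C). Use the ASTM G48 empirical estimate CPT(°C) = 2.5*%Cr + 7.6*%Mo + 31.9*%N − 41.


Apply the ASTM G48 empirical CPT estimate: CPT(°C) = 2.5*%Cr + 7.6*%Mo + 31.9*%N − 41
2.5*26.8 = 67; 7.6*2.2 = 16.72; 31.9*0.38 = 12.122
CPT = 67 + 16.72 + 12.122 − 41 = 54.842 °C
Rounded to 0.1 °C: CPT ≈ 54.8 °C

54.8 °C


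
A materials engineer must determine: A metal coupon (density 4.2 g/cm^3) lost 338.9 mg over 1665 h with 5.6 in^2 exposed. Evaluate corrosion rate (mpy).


Apply the mpy weight-loss relation: CR = 534 * W / (D * A * T)
Numerator: 534 * 338.9 = 180972.6
Denominator: 4.2 * 5.6 * 1665 = 39160.8
CR = 180972.6 / 39160.8 = 4.6213 mpy

4.6213 mpy


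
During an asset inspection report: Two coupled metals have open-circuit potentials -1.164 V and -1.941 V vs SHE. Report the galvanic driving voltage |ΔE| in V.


Driving voltage is the absolute potential difference.
|ΔE| = |-1.164 − (-1.941)| = 0.777 V

0.777 V


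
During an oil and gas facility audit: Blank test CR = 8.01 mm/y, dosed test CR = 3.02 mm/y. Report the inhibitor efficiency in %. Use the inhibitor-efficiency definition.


Apply the inhibitor-efficiency definition: IE = (CR_blank − CR_inh)/CR_blank × 100
IE = (8.01 − 3.02) / 8.01 × 100
IE = 4.99 / 8.01 × 100 = 62.3 %

62.3 %


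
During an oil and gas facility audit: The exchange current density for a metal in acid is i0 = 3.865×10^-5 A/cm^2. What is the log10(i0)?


i0 = 3.865×10^-5 A/cm^2
log10(i0) = -4.413

-4.413


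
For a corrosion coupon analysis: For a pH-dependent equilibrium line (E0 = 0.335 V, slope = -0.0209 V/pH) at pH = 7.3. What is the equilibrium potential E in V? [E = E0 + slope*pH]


Apply the Pourbaix line equation: E = E0 + slope*pH
E = 0.335 + (-0.0209)*7.3 = 0.335 + (-0.15257) = 0.18243 V
Rounded to 3 decimal places: E = 0.182 V

0.182 V


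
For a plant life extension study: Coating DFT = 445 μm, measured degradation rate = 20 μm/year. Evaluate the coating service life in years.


Service life = thickness / degradation rate
Life = 445 / 20 = 22.3 years

22.3 years


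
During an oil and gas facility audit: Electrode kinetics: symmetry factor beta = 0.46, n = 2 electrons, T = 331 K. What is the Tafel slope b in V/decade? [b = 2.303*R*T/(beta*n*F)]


Apply the Tafel slope relation: b = 2.303*R*T/(beta*n*F)
Numerator: 2.303 * 8.314 * 331 = 6337.7
Denominator: 0.46 * 2 * 96485 = 88766.2
b = 6337.7 / 88766.2 = 0.0714 V/decade

0.0714 V/decade


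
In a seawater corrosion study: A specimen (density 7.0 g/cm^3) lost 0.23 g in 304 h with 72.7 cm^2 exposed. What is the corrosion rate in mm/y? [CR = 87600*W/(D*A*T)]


Apply the mm/y weight-loss relation: CR = 87600 * W / (D * A * T)
Numerator: 87600 * 0.23 = 20148.0
Denominator: 7.0 * 72.7 * 304 = 154705.6
CR = 20148.0 / 154705.6 = 0.130234 mm/y

0.130234 mm/y


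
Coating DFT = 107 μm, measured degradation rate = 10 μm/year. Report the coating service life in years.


Service life = thickness / degradation rate
Life = 107 / 10 = 10.7 years

10.7 years


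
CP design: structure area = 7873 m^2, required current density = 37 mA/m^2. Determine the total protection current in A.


I = area * current density, then convert mA → A (÷1000)
I = 7873 * 37 / 1000 = 291.3 A

291.3 A


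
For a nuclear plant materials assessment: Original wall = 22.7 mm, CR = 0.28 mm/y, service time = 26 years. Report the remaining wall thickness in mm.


Remaining wall = original − CR × time
t = 22.7 − 0.28*26 = 22.7 − 7.28 = 15.42 mm

15.42 mm


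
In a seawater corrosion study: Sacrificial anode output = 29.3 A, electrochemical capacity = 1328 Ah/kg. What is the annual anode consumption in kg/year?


Annual consumption = current * hours per year / capacity
Rate = 29.3 * 8760 / 1328 = 193.3 kg/year

193.3 kg/year


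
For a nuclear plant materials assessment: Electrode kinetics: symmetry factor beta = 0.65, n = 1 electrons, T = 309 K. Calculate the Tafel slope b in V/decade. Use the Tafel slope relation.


Apply the Tafel slope relation: b = 2.303*R*T/(beta*n*F)
Numerator: 2.303 * 8.314 * 309 = 5916.47
Denominator: 0.65 * 1 * 96485 = 62715.25
b = 5916.47 / 62715.25 = 0.0943 V/decade

0.0943 V/decade


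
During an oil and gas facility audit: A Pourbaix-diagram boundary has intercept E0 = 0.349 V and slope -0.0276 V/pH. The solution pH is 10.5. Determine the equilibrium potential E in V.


Apply the Pourbaix line equation: E = E0 + slope*pH
E = 0.349 + (-0.0276)*10.5 = 0.349 + (-0.2898) = 0.0592 V
Rounded to 3 decimal places: E = 0.059 V

0.059 V


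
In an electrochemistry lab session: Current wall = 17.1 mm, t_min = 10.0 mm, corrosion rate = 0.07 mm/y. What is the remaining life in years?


Apply the remaining-life relation: RL = (t_current − t_min) / CR
RL = (17.1 − 10.0) / 0.07 = 7.1 / 0.07 = 101.4 years

101.4 years


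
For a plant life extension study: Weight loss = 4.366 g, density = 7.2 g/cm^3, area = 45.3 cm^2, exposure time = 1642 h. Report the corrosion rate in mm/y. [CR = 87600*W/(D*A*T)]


Apply the mm/y weight-loss relation: CR = 87600 * W / (D * A * T)
Numerator: 87600 * 4.366 = 382461.6
Denominator: 7.2 * 45.3 * 1642 = 535554.72
CR = 382461.6 / 535554.72 = 0.7141 mm/y

0.7141 mm/y


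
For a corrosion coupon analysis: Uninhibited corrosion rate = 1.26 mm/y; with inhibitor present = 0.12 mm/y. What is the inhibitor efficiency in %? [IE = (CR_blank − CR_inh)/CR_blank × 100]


Apply the inhibitor-efficiency definition: IE = (CR_blank − CR_inh)/CR_blank × 100
IE = (1.26 − 0.12) / 1.26 × 100
IE = 1.14 / 1.26 × 100 = 90.5 %

90.5 %


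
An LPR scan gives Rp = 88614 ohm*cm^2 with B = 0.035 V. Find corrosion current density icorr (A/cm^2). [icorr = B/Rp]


Apply the Stern-Geary relation: icorr = B / Rp
icorr = 0.035 / 88614 = 3.95×10^-7 A/cm^2

3.95×10^-7 A/cm^2


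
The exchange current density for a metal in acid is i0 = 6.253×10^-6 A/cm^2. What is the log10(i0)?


i0 = 6.253×10^-6 A/cm^2
log10(i0) = -5.204

-5.204


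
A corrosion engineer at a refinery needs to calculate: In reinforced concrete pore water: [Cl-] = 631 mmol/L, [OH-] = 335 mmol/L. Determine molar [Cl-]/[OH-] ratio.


Threshold parameter = [Cl-] / [OH-] (molar basis; both in mmol/L, so units cancel)
Ratio = 631 / 335 = 1.88

1.88


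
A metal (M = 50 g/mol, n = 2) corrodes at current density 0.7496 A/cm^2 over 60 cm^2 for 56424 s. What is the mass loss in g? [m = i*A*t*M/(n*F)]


Apply Faraday's law: m = i*A*t*M / (n*F)
Total charge passed Q = i*A*t = 0.7496*60*56424 = 2537725.824 C
m = Q*M/(n*F) = 2537725.824*50/(2*96485) = 657.5441 g

657.5441 g


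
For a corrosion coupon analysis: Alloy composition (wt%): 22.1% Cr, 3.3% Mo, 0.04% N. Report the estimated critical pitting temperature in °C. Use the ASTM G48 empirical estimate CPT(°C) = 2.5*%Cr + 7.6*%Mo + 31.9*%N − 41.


Apply the ASTM G48 empirical CPT estimate: CPT(°C) = 2.5*%Cr + 7.6*%Mo + 31.9*%N − 41
2.5*22.1 = 55.25; 7.6*3.3 = 25.08; 31.9*0.04 = 1.276
CPT = 55.25 + 25.08 + 1.276 − 41 = 40.606 °C
Rounded to 0.1 °C: CPT ≈ 40.6 °C

40.6 °C


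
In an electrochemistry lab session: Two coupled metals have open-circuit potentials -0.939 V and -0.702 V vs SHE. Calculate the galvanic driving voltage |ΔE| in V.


Driving voltage is the absolute potential difference.
|ΔE| = |-0.939 − (-0.702)| = 0.237 V

0.237 V


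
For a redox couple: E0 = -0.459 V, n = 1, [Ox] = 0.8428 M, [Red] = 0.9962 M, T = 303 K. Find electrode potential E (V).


Apply the Nernst equation: E = E0 + (RT/nF)*ln([Ox]/[Red])
Step 1: RT/nF = 8.314*303/(1*96485) = 0.02610916 V
Step 2: [Ox]/[Red] = 0.8428/0.9962 = 0.846015
Step 3: ln(0.846015) = -0.167218
Step 4: correction = 0.02610916 * -0.167218 = -0.0044 V
E = -0.459 + -0.0044 = -0.4634 V

-0.4634 V


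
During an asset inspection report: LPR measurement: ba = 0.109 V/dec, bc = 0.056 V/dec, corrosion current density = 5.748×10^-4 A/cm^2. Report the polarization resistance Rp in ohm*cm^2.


Apply the Stern-Geary equation: Rp = ba*bc / (2.303*icorr*(ba+bc))
ba*bc = 0.109*0.056 = 0.006104
ba+bc = 0.165; 2.303*icorr*(ba+bc) = 2.303*5.748×10^-4*0.165 = 2.1842113×10^-4
Rp = 0.006104 / 2.1842113×10^-4 = 27.9 ohm*cm^2

27.9 ohm*cm^2


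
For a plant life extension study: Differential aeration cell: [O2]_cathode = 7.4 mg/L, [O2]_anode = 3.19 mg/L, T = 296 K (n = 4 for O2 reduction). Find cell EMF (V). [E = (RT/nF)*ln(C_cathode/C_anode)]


Apply the Nernst concentration-cell relation: E = (RT/nF)*ln(C_cathode/C_anode)
RT/nF = 8.314*296/(4*96485) = 0.00637649 V
ln(7.4/3.19) = 0.84146
E = 0.00637649 * 0.84146 = 0.00537 V

0.00537 V


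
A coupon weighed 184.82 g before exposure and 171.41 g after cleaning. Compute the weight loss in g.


Weight loss = initial − final
WL = 184.82 − 171.41 = 13.41 g

13.41 g


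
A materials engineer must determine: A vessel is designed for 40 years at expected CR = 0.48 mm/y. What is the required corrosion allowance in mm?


Corrosion allowance = CR × design life
CA = 0.48 * 40 = 19.2 mm

19.2 mm


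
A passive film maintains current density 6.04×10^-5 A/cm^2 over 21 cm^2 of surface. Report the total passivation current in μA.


I = i_pass * A, then convert A → μA (×10^6)
I = 6.04×10^-5 * 21 * 10^6 = 1268.4 μA

1268.4 μA


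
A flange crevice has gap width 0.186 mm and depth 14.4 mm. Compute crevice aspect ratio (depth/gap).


Aspect ratio = depth / gap
Ratio = 14.4 / 0.186 = 77.4

77.4


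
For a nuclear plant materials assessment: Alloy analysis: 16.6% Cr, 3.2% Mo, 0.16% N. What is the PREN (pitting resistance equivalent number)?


Apply the PREN formula: PREN = Cr + 3.3*Mo + 16*N
PREN = 16.6 + 3.3*3.2 + 16*0.16
PREN = 16.6 + 10.56 + 2.56 = 29.72

29.72


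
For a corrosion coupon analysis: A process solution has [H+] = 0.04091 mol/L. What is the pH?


pH = −log10[H+]
pH = −log10(0.04091) = 1.39

1.39


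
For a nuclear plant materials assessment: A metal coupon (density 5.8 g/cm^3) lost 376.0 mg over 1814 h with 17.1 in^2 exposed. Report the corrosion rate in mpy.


Apply the mpy weight-loss relation: CR = 534 * W / (D * A * T)
Numerator: 534 * 376.0 = 200784.0
Denominator: 5.8 * 17.1 * 1814 = 179912.52
CR = 200784.0 / 179912.52 = 1.116 mpy

1.116 mpy


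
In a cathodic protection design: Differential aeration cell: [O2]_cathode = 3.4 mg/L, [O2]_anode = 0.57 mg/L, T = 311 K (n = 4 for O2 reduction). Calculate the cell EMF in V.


Apply the Nernst concentration-cell relation: E = (RT/nF)*ln(C_cathode/C_anode)
RT/nF = 8.314*311/(4*96485) = 0.00669963 V
ln(3.4/0.57) = 1.78589
E = 0.00669963 * 1.78589 = 0.01196 V

0.01196 V


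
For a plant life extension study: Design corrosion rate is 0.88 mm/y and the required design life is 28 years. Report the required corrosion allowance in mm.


Corrosion allowance = CR × design life
CA = 0.88 * 28 = 24.64 mm

24.64 mm


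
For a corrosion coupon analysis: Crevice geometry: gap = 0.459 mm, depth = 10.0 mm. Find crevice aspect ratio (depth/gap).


Aspect ratio = depth / gap
Ratio = 10.0 / 0.459 = 21.8

21.8


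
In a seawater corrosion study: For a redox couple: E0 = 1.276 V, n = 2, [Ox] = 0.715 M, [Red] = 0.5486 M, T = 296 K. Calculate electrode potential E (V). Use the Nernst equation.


Apply the Nernst equation: E = E0 + (RT/nF)*ln([Ox]/[Red])
Step 1: RT/nF = 8.314*296/(2*96485) = 0.01275299 V
Step 2: [Ox]/[Red] = 0.715/0.5486 = 1.303318
Step 3: ln(1.303318) = 0.264913
Step 4: correction = 0.01275299 * 0.264913 = 0.003 V
E = 1.276 + 0.003 = 1.279 V

1.279 V


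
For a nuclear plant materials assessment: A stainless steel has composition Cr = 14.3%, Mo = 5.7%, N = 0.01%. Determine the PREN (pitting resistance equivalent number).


Apply the PREN formula: PREN = Cr + 3.3*Mo + 16*N
PREN = 14.3 + 3.3*5.7 + 16*0.01
PREN = 14.3 + 18.81 + 0.16 = 33.27

33.27


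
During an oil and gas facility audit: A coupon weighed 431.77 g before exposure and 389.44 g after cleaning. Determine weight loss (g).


Weight loss = initial − final
WL = 431.77 − 389.44 = 42.33 g

42.33 g


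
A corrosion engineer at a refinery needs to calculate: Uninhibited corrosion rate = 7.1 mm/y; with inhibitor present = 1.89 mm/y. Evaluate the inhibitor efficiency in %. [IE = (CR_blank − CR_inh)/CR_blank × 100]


Apply the inhibitor-efficiency definition: IE = (CR_blank − CR_inh)/CR_blank × 100
IE = (7.1 − 1.89) / 7.1 × 100
IE = 5.21 / 7.1 × 100 = 73.4 %

73.4 %


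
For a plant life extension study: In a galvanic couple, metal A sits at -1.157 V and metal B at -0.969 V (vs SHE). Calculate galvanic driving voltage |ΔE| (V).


Driving voltage is the absolute potential difference.
|ΔE| = |-1.157 − (-0.969)| = 0.188 V

0.188 V


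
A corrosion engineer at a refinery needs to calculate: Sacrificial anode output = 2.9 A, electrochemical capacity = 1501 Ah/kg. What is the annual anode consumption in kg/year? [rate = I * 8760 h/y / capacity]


Annual consumption = current * hours per year / capacity
Rate = 2.9 * 8760 / 1501 = 16.9 kg/year

16.9 kg/year


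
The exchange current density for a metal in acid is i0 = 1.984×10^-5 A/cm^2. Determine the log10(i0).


i0 = 1.984×10^-5 A/cm^2
log10(i0) = -4.702

-4.702


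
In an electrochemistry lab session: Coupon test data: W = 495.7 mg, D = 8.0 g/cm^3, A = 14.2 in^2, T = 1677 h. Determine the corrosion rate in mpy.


Apply the mpy weight-loss relation: CR = 534 * W / (D * A * T)
Numerator: 534 * 495.7 = 264703.8
Denominator: 8.0 * 14.2 * 1677 = 190507.2
CR = 264703.8 / 190507.2 = 1.38947 mpy

1.38947 mpy


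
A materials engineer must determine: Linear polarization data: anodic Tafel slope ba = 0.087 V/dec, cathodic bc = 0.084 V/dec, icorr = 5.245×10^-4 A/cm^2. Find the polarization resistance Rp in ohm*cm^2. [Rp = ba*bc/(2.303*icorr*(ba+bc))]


Apply the Stern-Geary equation: Rp = ba*bc / (2.303*icorr*(ba+bc))
ba*bc = 0.087*0.084 = 0.007308
ba+bc = 0.171; 2.303*icorr*(ba+bc) = 2.303*5.245×10^-4*0.171 = 2.0655492×10^-4
Rp = 0.007308 / 2.0655492×10^-4 = 35.4 ohm*cm^2

35.4 ohm*cm^2


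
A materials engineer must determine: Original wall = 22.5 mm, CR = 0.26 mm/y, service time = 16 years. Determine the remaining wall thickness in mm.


Remaining wall = original − CR × time
t = 22.5 − 0.26*16 = 22.5 − 4.16 = 18.34 mm

18.34 mm


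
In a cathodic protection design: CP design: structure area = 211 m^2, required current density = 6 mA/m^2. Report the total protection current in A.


I = area * current density, then convert mA → A (÷1000)
I = 211 * 6 / 1000 = 1.27 A

1.27 A


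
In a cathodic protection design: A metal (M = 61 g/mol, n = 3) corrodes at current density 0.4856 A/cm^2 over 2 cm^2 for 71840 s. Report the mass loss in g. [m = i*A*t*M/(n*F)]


Apply Faraday's law: m = i*A*t*M / (n*F)
Total charge passed Q = i*A*t = 0.4856*2*71840 = 69771.008 C
m = Q*M/(n*F) = 69771.008*61/(3*96485) = 14.704 g

14.704 g


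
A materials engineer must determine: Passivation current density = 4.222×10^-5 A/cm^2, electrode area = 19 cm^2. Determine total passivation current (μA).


I = i_pass * A, then convert A → μA (×10^6)
I = 4.222×10^-5 * 19 * 10^6 = 802.18 μA

802.18 μA


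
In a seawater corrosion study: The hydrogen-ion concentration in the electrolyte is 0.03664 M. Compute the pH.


pH = −log10[H+]
pH = −log10(0.03664) = 1.44

1.44


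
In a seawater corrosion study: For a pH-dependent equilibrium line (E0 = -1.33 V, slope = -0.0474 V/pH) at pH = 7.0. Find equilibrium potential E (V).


Apply the Pourbaix line equation: E = E0 + slope*pH
E = -1.33 + (-0.0474)*7.0 = -1.33 + (-0.3318) = -1.6618 V
Rounded to 4 decimal places: E = -1.6618 V

-1.6618 V


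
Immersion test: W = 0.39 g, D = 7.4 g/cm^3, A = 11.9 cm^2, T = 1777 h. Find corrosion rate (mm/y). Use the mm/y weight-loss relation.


Apply the mm/y weight-loss relation: CR = 87600 * W / (D * A * T)
Numerator: 87600 * 0.39 = 34164.0
Denominator: 7.4 * 11.9 * 1777 = 156482.62
CR = 34164.0 / 156482.62 = 0.21832 mm/y

0.21832 mm/y


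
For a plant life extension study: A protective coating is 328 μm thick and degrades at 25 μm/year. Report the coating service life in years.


Service life = thickness / degradation rate
Life = 328 / 25 = 13.1 years

13.1 years


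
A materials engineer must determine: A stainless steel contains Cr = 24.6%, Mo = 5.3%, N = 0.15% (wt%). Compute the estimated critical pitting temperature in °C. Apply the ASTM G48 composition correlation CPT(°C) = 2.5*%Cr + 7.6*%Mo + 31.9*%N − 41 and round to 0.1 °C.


Apply the ASTM G48 empirical CPT estimate: CPT(°C) = 2.5*%Cr + 7.6*%Mo + 31.9*%N − 41
2.5*24.6 = 61.5; 7.6*5.3 = 40.28; 31.9*0.15 = 4.785
CPT = 61.5 + 40.28 + 4.785 − 41 = 65.565 °C
Rounded to 0.1 °C: CPT ≈ 65.6 °C

65.6 °C


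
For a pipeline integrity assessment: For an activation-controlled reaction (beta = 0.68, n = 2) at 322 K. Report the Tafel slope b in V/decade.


Apply the Tafel slope relation: b = 2.303*R*T/(beta*n*F)
Numerator: 2.303 * 8.314 * 322 = 6165.38
Denominator: 0.68 * 2 * 96485 = 131219.6
b = 6165.38 / 131219.6 = 0.047 V/decade

0.047 V/decade


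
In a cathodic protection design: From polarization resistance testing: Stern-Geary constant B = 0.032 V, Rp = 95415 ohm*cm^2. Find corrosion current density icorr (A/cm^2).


Apply the Stern-Geary relation: icorr = B / Rp
icorr = 0.032 / 95415 = 3.354×10^-7 A/cm^2

3.354×10^-7 A/cm^2


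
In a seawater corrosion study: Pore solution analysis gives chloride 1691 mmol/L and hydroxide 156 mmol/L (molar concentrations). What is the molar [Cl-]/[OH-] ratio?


Threshold parameter = [Cl-] / [OH-] (molar basis; both in mmol/L, so units cancel)
Ratio = 1691 / 156 = 10.84

10.84


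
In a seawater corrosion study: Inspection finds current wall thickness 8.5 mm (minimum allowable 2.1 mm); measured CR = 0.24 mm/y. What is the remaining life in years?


Apply the remaining-life relation: RL = (t_current − t_min) / CR
RL = (8.5 − 2.1) / 0.24 = 6.4 / 0.24 = 26.7 years

26.7 years


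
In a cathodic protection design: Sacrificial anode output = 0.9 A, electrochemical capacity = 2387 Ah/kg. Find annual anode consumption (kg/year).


Annual consumption = current * hours per year / capacity
Rate = 0.9 * 8760 / 2387 = 3.3 kg/year

3.3 kg/year


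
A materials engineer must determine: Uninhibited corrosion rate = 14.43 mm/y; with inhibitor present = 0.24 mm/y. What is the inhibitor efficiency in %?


Apply the inhibitor-efficiency definition: IE = (CR_blank − CR_inh)/CR_blank × 100
IE = (14.43 − 0.24) / 14.43 × 100
IE = 14.19 / 14.43 × 100 = 98.3 %

98.3 %


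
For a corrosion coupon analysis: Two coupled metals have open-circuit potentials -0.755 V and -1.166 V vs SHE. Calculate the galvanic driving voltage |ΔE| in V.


Driving voltage is the absolute potential difference.
|ΔE| = |-0.755 − (-1.166)| = 0.411 V

0.411 V


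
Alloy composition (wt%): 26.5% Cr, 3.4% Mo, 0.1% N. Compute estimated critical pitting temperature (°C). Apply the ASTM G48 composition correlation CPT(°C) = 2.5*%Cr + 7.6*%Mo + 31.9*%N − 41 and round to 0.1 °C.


Apply the ASTM G48 empirical CPT estimate: CPT(°C) = 2.5*%Cr + 7.6*%Mo + 31.9*%N − 41
2.5*26.5 = 66.25; 7.6*3.4 = 25.84; 31.9*0.1 = 3.19
CPT = 66.25 + 25.84 + 3.19 − 41 = 54.28 °C
Rounded to 0.1 °C: CPT ≈ 54.3 °C

54.3 °C


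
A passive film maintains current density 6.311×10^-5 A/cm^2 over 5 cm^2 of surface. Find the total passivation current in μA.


I = i_pass * A, then convert A → μA (×10^6)
I = 6.311×10^-5 * 5 * 10^6 = 315.55 μA

315.55 μA


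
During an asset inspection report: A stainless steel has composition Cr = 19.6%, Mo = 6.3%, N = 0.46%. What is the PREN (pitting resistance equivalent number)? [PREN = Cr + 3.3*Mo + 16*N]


Apply the PREN formula: PREN = Cr + 3.3*Mo + 16*N
PREN = 19.6 + 3.3*6.3 + 16*0.46
PREN = 19.6 + 20.79 + 7.36 = 47.75

47.75


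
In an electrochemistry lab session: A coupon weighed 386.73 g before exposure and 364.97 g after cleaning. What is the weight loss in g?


Weight loss = initial − final
WL = 386.73 − 364.97 = 21.76 g

21.76 g


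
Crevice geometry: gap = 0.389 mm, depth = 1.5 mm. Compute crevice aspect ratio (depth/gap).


Aspect ratio = depth / gap
Ratio = 1.5 / 0.389 = 3.9

3.9


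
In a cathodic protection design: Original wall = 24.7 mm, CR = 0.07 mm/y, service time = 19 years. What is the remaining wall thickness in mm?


Remaining wall = original − CR × time
t = 24.7 − 0.07*19 = 24.7 − 1.33 = 23.37 mm

23.37 mm


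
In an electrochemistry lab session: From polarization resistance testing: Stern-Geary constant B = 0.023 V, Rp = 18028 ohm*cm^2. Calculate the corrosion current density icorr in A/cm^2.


Apply the Stern-Geary relation: icorr = B / Rp
icorr = 0.023 / 18028 = 1.276×10^-6 A/cm^2

1.276×10^-6 A/cm^2


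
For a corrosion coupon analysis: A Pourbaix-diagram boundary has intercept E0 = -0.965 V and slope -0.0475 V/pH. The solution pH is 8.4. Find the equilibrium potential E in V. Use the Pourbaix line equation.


Apply the Pourbaix line equation: E = E0 + slope*pH
E = -0.965 + (-0.0475)*8.4 = -0.965 + (-0.399) = -1.364 V
Rounded to 3 decimal places: E = -1.364 V

-1.364 V


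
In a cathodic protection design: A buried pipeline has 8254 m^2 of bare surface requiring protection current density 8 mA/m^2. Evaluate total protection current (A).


I = area * current density, then convert mA → A (÷1000)
I = 8254 * 8 / 1000 = 66.03 A

66.03 A


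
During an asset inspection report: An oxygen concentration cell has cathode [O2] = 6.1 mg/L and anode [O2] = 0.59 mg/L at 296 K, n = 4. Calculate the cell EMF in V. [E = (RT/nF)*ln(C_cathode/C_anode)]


Apply the Nernst concentration-cell relation: E = (RT/nF)*ln(C_cathode/C_anode)
RT/nF = 8.314*296/(4*96485) = 0.00637649 V
ln(6.1/0.59) = 2.33592
E = 0.00637649 * 2.33592 = 0.01489 V

0.01489 V


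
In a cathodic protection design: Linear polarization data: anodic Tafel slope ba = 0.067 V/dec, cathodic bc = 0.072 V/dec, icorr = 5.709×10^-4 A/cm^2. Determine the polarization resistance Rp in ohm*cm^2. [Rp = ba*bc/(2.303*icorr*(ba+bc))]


Apply the Stern-Geary equation: Rp = ba*bc / (2.303*icorr*(ba+bc))
ba*bc = 0.067*0.072 = 0.004824
ba+bc = 0.139; 2.303*icorr*(ba+bc) = 2.303*5.709×10^-4*0.139 = 1.827548×10^-4
Rp = 0.004824 / 1.827548×10^-4 = 26.4 ohm*cm^2

26.4 ohm*cm^2


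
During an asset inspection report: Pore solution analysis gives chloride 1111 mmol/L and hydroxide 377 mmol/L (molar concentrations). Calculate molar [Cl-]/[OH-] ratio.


Threshold parameter = [Cl-] / [OH-] (molar basis; both in mmol/L, so units cancel)
Ratio = 1111 / 377 = 2.95

2.95


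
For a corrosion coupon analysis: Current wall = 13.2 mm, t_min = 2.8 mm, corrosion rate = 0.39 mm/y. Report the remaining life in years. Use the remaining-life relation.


Apply the remaining-life relation: RL = (t_current − t_min) / CR
RL = (13.2 − 2.8) / 0.39 = 10.4 / 0.39 = 26.7 years

26.7 years


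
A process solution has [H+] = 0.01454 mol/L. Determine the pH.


pH = −log10[H+]
pH = −log10(0.01454) = 1.84

1.84


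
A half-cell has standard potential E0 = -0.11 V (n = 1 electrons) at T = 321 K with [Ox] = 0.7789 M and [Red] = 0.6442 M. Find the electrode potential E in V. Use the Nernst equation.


Apply the Nernst equation: E = E0 + (RT/nF)*ln([Ox]/[Red])
Step 1: RT/nF = 8.314*321/(1*96485) = 0.0276602 V
Step 2: [Ox]/[Red] = 0.7789/0.6442 = 1.209097
Step 3: ln(1.209097) = 0.189874
Step 4: correction = 0.0276602 * 0.189874 = 0.005 V
E = -0.11 + 0.005 = -0.105 V

-0.105 V


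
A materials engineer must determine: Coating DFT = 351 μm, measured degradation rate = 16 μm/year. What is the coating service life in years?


Service life = thickness / degradation rate
Life = 351 / 16 = 21.9 years

21.9 years


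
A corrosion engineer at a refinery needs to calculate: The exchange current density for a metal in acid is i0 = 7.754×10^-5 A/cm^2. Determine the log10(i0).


i0 = 7.754×10^-5 A/cm^2
log10(i0) = -4.11

-4.11


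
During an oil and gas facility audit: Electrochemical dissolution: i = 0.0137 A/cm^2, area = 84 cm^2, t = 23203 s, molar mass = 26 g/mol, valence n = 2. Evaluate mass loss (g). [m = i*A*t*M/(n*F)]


Apply Faraday's law: m = i*A*t*M / (n*F)
Total charge passed Q = i*A*t = 0.0137*84*23203 = 26702.0124 C
m = Q*M/(n*F) = 26702.0124*26/(2*96485) = 3.59772 g

3.59772 g


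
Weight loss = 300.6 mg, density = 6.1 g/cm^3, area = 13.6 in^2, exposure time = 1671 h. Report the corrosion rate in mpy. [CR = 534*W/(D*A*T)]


Apply the mpy weight-loss relation: CR = 534 * W / (D * A * T)
Numerator: 534 * 300.6 = 160520.4
Denominator: 6.1 * 13.6 * 1671 = 138626.16
CR = 160520.4 / 138626.16 = 1.1579 mpy

1.1579 mpy


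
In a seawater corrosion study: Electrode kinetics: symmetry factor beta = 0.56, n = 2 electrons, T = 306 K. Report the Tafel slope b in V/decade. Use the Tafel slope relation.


Apply the Tafel slope relation: b = 2.303*R*T/(beta*n*F)
Numerator: 2.303 * 8.314 * 306 = 5859.03
Denominator: 0.56 * 2 * 96485 = 108063.2
b = 5859.03 / 108063.2 = 0.0542 V/decade

0.0542 V/decade


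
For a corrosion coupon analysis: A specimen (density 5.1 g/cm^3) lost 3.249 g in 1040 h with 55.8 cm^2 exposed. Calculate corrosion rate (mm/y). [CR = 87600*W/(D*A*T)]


Apply the mm/y weight-loss relation: CR = 87600 * W / (D * A * T)
Numerator: 87600 * 3.249 = 284612.4
Denominator: 5.1 * 55.8 * 1040 = 295963.2
CR = 284612.4 / 295963.2 = 0.961648 mm/y

0.961648 mm/y


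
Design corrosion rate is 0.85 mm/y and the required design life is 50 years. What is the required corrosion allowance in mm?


Corrosion allowance = CR × design life
CA = 0.85 * 50 = 42.5 mm

42.5 mm


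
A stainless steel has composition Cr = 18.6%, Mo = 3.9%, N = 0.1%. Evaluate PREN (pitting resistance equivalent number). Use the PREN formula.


Apply the PREN formula: PREN = Cr + 3.3*Mo + 16*N
PREN = 18.6 + 3.3*3.9 + 16*0.1
PREN = 18.6 + 12.87 + 1.6 = 33.07

33.07


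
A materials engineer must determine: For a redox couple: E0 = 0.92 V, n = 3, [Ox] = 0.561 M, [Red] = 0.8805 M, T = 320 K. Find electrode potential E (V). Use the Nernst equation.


Apply the Nernst equation: E = E0 + (RT/nF)*ln([Ox]/[Red])
Step 1: RT/nF = 8.314*320/(3*96485) = 0.00919134 V
Step 2: [Ox]/[Red] = 0.561/0.8805 = 0.637138
Step 3: ln(0.637138) = -0.450769
Step 4: correction = 0.00919134 * -0.450769 = -0.0041 V
E = 0.92 + -0.0041 = 0.9159 V

0.9159 V


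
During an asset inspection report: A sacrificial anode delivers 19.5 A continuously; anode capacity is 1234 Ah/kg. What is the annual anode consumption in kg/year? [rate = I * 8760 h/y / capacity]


Annual consumption = current * hours per year / capacity
Rate = 19.5 * 8760 / 1234 = 138.4 kg/year

138.4 kg/year


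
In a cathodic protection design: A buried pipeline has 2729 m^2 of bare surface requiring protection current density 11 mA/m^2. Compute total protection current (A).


I = area * current density, then convert mA → A (÷1000)
I = 2729 * 11 / 1000 = 30.02 A

30.02 A


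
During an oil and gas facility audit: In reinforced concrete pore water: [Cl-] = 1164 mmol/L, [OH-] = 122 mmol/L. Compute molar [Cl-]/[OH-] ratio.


Threshold parameter = [Cl-] / [OH-] (molar basis; both in mmol/L, so units cancel)
Ratio = 1164 / 122 = 9.54

9.54


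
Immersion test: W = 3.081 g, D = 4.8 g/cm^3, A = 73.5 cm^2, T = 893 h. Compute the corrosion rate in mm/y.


Apply the mm/y weight-loss relation: CR = 87600 * W / (D * A * T)
Numerator: 87600 * 3.081 = 269895.6
Denominator: 4.8 * 73.5 * 893 = 315050.4
CR = 269895.6 / 315050.4 = 0.85667 mm/y

0.85667 mm/y


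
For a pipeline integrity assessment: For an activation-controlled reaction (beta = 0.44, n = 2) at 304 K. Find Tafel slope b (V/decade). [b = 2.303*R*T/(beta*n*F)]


Apply the Tafel slope relation: b = 2.303*R*T/(beta*n*F)
Numerator: 2.303 * 8.314 * 304 = 5820.73
Denominator: 0.44 * 2 * 96485 = 84906.8
b = 5820.73 / 84906.8 = 0.0686 V/decade

0.0686 V/decade


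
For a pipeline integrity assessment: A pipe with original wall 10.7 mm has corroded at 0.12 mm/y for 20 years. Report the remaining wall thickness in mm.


Remaining wall = original − CR × time
t = 10.7 − 0.12*20 = 10.7 − 2.4 = 8.3 mm

8.3 mm


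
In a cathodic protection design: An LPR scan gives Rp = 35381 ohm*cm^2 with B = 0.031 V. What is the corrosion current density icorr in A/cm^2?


Apply the Stern-Geary relation: icorr = B / Rp
icorr = 0.031 / 35381 = 8.762×10^-7 A/cm^2

8.762×10^-7 A/cm^2


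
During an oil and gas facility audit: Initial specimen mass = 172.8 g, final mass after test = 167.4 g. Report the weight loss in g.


Weight loss = initial − final
WL = 172.8 − 167.4 = 5.4 g

5.4 g


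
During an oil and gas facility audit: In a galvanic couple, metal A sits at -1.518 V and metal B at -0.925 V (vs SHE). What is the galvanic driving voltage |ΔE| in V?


Driving voltage is the absolute potential difference.
|ΔE| = |-1.518 − (-0.925)| = 0.593 V

0.593 V


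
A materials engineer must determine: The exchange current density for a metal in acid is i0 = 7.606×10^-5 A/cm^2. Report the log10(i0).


i0 = 7.606×10^-5 A/cm^2
log10(i0) = -4.119

-4.119


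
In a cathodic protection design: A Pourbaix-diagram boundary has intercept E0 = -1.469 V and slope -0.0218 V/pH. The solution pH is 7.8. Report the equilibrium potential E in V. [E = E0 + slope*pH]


Apply the Pourbaix line equation: E = E0 + slope*pH
E = -1.469 + (-0.0218)*7.8 = -1.469 + (-0.17004) = -1.63904 V
Rounded to 4 decimal places: E = -1.6390 V

-1.6390 V


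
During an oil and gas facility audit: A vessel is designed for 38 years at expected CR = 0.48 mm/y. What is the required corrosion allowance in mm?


Corrosion allowance = CR × design life
CA = 0.48 * 38 = 18.24 mm

18.24 mm


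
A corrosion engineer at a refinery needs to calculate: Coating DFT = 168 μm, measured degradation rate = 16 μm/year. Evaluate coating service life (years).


Service life = thickness / degradation rate
Life = 168 / 16 = 10.5 years

10.5 years


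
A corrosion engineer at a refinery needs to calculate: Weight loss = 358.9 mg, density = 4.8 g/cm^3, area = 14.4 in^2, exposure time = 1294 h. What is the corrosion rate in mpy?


Apply the mpy weight-loss relation: CR = 534 * W / (D * A * T)
Numerator: 534 * 358.9 = 191652.6
Denominator: 4.8 * 14.4 * 1294 = 89441.28
CR = 191652.6 / 89441.28 = 2.14278 mpy

2.14278 mpy


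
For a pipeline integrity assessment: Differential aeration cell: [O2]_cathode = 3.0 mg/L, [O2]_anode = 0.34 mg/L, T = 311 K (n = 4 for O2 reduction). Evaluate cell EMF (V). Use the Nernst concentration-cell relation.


Apply the Nernst concentration-cell relation: E = (RT/nF)*ln(C_cathode/C_anode)
RT/nF = 8.314*311/(4*96485) = 0.00669963 V
ln(3.0/0.34) = 2.17742
E = 0.00669963 * 2.17742 = 0.01459 V

0.01459 V


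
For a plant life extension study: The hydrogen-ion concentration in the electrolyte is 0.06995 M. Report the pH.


pH = −log10[H+]
pH = −log10(0.06995) = 1.16

1.16


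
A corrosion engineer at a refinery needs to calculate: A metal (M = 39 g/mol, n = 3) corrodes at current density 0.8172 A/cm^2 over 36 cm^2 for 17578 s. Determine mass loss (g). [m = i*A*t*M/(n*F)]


Apply Faraday's law: m = i*A*t*M / (n*F)
Total charge passed Q = i*A*t = 0.8172*36*17578 = 517130.6976 C
m = Q*M/(n*F) = 517130.6976*39/(3*96485) = 69.6761 g

69.6761 g


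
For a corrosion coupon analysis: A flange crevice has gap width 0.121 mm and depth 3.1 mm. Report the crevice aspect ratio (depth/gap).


Aspect ratio = depth / gap
Ratio = 3.1 / 0.121 = 25.6

25.6


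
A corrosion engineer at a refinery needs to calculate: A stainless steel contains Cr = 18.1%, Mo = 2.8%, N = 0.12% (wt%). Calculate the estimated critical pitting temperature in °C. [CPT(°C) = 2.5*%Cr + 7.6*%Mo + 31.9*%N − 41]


Apply the ASTM G48 empirical CPT estimate: CPT(°C) = 2.5*%Cr + 7.6*%Mo + 31.9*%N − 41
2.5*18.1 = 45.25; 7.6*2.8 = 21.28; 31.9*0.12 = 3.828
CPT = 45.25 + 21.28 + 3.828 − 41 = 29.358 °C
Rounded to 0.1 °C: CPT ≈ 29.4 °C

29.4 °C


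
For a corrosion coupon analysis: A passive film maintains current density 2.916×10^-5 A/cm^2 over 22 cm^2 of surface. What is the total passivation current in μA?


I = i_pass * A, then convert A → μA (×10^6)
I = 2.916×10^-5 * 22 * 10^6 = 641.52 μA

641.52 μA


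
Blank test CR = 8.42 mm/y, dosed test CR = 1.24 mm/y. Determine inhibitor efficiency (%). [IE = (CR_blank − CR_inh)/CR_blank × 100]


Apply the inhibitor-efficiency definition: IE = (CR_blank − CR_inh)/CR_blank × 100
IE = (8.42 − 1.24) / 8.42 × 100
IE = 7.18 / 8.42 × 100 = 85.3 %

85.3 %


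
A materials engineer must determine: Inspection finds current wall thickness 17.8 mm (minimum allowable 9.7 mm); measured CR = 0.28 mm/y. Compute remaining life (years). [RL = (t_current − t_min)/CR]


Apply the remaining-life relation: RL = (t_current − t_min) / CR
RL = (17.8 − 9.7) / 0.28 = 8.1 / 0.28 = 28.9 years

28.9 years


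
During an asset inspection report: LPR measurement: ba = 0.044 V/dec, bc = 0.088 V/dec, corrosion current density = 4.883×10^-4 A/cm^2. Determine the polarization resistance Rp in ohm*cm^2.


Apply the Stern-Geary equation: Rp = ba*bc / (2.303*icorr*(ba+bc))
ba*bc = 0.044*0.088 = 0.003872
ba+bc = 0.132; 2.303*icorr*(ba+bc) = 2.303*4.883×10^-4*0.132 = 1.4844125×10^-4
Rp = 0.003872 / 1.4844125×10^-4 = 26.08 ohm*cm^2

26.08 ohm*cm^2


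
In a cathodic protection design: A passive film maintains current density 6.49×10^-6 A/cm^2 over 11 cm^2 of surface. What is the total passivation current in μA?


I = i_pass * A, then convert A → μA (×10^6)
I = 6.49×10^-6 * 11 * 10^6 = 71.39 μA

71.39 μA


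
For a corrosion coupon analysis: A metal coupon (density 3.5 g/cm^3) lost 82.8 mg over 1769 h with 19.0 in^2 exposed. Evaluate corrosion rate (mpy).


Apply the mpy weight-loss relation: CR = 534 * W / (D * A * T)
Numerator: 534 * 82.8 = 44215.2
Denominator: 3.5 * 19.0 * 1769 = 117638.5
CR = 44215.2 / 117638.5 = 0.376 mpy

0.376 mpy


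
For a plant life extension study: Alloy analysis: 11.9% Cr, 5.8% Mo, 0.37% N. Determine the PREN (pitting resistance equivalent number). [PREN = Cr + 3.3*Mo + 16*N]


Apply the PREN formula: PREN = Cr + 3.3*Mo + 16*N
PREN = 11.9 + 3.3*5.8 + 16*0.37
PREN = 11.9 + 19.14 + 5.92 = 36.96

36.96


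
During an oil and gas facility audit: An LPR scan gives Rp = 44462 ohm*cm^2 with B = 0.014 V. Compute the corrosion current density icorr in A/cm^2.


Apply the Stern-Geary relation: icorr = B / Rp
icorr = 0.014 / 44462 = 3.149×10^-7 A/cm^2

3.149×10^-7 A/cm^2


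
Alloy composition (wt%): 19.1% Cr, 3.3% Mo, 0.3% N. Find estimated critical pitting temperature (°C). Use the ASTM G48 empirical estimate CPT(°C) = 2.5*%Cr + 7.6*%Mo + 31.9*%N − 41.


Apply the ASTM G48 empirical CPT estimate: CPT(°C) = 2.5*%Cr + 7.6*%Mo + 31.9*%N − 41
2.5*19.1 = 47.75; 7.6*3.3 = 25.08; 31.9*0.3 = 9.57
CPT = 47.75 + 25.08 + 9.57 − 41 = 41.4 °C
Rounded to 0.1 °C: CPT ≈ 41.4 °C

41.4 °C


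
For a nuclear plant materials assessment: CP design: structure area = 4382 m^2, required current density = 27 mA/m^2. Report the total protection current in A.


I = area * current density, then convert mA → A (÷1000)
I = 4382 * 27 / 1000 = 118.31 A

118.31 A


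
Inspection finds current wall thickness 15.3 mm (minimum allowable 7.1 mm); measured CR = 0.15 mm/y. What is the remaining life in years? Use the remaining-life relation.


Apply the remaining-life relation: RL = (t_current − t_min) / CR
RL = (15.3 − 7.1) / 0.15 = 8.2 / 0.15 = 54.7 years

54.7 years
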